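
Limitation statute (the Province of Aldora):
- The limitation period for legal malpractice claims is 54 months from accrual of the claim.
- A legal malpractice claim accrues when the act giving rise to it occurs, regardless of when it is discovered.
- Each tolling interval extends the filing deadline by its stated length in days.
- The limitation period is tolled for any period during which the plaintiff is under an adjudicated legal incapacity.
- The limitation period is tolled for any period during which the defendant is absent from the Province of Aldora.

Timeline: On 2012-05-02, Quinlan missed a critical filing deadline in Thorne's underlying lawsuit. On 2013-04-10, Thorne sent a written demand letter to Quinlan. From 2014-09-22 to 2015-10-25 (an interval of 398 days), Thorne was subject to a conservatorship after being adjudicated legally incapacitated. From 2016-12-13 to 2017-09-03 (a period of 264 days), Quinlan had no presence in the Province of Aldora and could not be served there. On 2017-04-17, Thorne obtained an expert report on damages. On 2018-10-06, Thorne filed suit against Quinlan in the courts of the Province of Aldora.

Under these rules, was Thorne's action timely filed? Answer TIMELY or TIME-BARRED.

TIME-BARRED

The claim accrued on 2012-05-02, when the wrongful act occurred.
The untolled deadline — 54 months after 2012-05-02 — is 2016-11-02.
The plaintiff's legal incapacity from 2014-09-22 to 2015-10-25 tolled the period for 398 days, extending the deadline to 2017-12-05.
The defendant's absence from the jurisdiction from 2016-12-13 to 2017-09-03 tolled the period for 264 days, extending the deadline to 2018-08-26.
None of the other events listed affects the running of the period under the stated rules.
Filing on 2018-10-06 missed the 2018-08-26 deadline — the action is time-barred.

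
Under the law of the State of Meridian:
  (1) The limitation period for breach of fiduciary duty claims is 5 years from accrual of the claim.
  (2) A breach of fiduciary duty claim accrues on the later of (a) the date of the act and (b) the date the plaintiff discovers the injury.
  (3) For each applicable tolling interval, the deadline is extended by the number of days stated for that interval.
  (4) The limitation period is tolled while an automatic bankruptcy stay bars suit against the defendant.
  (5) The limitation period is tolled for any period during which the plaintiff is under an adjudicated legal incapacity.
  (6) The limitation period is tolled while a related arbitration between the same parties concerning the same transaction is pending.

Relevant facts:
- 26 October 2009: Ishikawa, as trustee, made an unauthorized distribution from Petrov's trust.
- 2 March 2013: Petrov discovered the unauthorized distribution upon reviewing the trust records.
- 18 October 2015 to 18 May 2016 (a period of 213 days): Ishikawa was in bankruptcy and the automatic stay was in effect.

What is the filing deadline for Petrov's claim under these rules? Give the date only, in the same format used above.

1 October 2018

Because discovery on 2 March 2013 post-dates the 26 October 2009 act, accrual under the later-of rule falls on 2 March 2013.
Adding the 5 years base period to 2 March 2013 gives a deadline of 2 March 2018, before any tolling.
Because the automatic bankruptcy stay ran from 18 October 2015 to 18 May 2016, the deadline is extended by 213 days to 1 October 2018.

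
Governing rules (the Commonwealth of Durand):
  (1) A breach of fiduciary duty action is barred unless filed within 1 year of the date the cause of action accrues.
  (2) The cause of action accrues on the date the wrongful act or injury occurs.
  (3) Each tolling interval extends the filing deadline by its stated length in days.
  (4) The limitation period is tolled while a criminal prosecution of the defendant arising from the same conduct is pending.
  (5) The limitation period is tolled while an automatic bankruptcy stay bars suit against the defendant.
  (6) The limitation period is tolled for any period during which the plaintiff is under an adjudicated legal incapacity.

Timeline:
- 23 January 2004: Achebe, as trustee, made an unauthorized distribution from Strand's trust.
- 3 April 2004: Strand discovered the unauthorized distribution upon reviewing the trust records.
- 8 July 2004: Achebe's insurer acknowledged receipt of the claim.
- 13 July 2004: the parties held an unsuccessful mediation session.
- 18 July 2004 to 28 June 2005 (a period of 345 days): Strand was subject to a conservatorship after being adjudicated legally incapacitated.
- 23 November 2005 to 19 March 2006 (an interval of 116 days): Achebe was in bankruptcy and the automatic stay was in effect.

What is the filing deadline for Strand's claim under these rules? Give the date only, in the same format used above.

The claim accrued on 23 January 2004, when the wrongful act occurred; under the stated occurrence rule the 3 April 2004 discovery does not delay accrual.
The untolled deadline — 1 year after 23 January 2004 — is 23 January 2005.
The period was tolled for 345 days by the plaintiff's legal incapacity (18 July 2004 to 28 June 2005), pushing the deadline to 3 January 2006.
Because the automatic bankruptcy stay ran from 23 November 2005 to 19 March 2006, the deadline is extended by 116 days to 29 April 2006.
Nothing else in the chronology tolls or restarts the period.

29 April 2006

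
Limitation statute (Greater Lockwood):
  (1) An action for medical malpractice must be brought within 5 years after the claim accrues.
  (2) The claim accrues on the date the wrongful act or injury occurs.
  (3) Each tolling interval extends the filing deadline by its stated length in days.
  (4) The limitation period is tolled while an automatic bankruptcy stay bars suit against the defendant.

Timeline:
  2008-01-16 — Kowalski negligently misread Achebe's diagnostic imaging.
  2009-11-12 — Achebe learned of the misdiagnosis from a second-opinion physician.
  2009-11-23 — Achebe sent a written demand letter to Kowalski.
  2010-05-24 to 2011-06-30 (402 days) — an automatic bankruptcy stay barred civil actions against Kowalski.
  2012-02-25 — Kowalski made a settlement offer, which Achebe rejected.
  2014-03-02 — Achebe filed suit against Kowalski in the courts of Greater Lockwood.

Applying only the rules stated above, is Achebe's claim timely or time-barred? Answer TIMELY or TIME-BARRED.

The claim accrued on 2008-01-16, when the wrongful act occurred; under the stated occurrence rule the 2009-11-12 discovery does not delay accrual.
The untolled deadline — 5 years after 2008-01-16 — is 2013-01-16.
Because the automatic bankruptcy stay ran from 2010-05-24 to 2011-06-30, the deadline is extended by 402 days to 2014-02-22.
None of the other events listed affects the running of the period under the stated rules.
Achebe filed on 2014-03-02, after the 2014-02-22 deadline, so the action is time-barred.

TIME-BARRED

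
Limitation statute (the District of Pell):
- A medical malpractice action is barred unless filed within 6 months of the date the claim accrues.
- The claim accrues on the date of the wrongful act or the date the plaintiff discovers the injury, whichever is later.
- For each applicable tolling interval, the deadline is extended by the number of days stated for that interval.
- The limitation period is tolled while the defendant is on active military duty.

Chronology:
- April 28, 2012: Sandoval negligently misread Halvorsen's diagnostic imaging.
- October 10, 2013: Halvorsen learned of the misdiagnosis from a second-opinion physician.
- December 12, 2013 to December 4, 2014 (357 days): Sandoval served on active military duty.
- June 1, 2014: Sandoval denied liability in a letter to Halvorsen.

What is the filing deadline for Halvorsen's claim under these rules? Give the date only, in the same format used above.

The claim accrued on October 10, 2013 — the later of the April 28, 2012 act and the October 10, 2013 discovery.
The untolled deadline — 6 months after October 10, 2013 — is April 10, 2014.
The defendant's active military service from December 12, 2013 to December 4, 2014 tolled the period for 357 days, extending the deadline to April 2, 2015.
Nothing else in the chronology tolls or restarts the period.

April 2, 2015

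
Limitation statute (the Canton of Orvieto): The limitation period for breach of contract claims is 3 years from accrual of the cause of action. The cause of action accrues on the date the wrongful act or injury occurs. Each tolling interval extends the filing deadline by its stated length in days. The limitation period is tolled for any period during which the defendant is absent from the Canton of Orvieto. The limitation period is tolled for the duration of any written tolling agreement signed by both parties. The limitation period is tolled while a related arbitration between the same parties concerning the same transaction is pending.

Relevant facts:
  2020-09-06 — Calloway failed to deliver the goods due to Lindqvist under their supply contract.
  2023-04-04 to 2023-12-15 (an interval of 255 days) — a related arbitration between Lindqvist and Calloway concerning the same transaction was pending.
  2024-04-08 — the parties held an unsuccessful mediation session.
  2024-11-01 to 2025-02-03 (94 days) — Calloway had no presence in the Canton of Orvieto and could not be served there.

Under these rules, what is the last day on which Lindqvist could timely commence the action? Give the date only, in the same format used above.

2024-05-18

The limitation period began to run on 2020-09-06.
Adding the 3 years base period to 2020-09-06 gives a deadline of 2023-09-06, before any tolling.
The period was tolled for 255 days by the pending related arbitration (2023-04-04 to 2023-12-15), pushing the deadline to 2024-05-18.
By the time the defendant's absence from the jurisdiction began on 2024-11-01, the limitation period had already expired on 2024-05-18; that interval cannot revive it.
None of the other events listed affects the running of the period under the stated rules.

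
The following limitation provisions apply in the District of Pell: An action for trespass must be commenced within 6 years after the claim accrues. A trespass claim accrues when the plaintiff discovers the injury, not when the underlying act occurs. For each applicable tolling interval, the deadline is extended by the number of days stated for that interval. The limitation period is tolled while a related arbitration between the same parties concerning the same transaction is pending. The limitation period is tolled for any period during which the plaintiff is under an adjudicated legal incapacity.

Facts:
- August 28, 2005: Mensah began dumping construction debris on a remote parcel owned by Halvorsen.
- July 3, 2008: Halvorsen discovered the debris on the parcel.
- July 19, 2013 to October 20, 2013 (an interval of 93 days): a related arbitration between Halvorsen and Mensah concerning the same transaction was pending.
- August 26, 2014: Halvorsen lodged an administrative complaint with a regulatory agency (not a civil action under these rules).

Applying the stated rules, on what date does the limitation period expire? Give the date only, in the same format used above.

The claim did not accrue until Halvorsen discovered the injury on July 3, 2008; the August 28, 2005 act date does not start the clock under the stated rule.
6 years from July 3, 2008 is July 3, 2014.
The period was tolled for 93 days by the pending related arbitration (July 19, 2013 to October 20, 2013), pushing the deadline to October 4, 2014.
Nothing else in the chronology tolls or restarts the period.

October 4, 2014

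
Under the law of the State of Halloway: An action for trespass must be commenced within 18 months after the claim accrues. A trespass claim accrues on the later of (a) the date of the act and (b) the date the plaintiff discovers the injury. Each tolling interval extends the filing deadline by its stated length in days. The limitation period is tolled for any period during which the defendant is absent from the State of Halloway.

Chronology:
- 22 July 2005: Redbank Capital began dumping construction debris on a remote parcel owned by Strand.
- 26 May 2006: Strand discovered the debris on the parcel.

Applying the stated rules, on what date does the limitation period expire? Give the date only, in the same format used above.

26 November 2007

The claim accrued on 26 May 2006 — the later of the 22 July 2005 act and the 26 May 2006 discovery.
18 months from 26 May 2006 is 26 November 2007.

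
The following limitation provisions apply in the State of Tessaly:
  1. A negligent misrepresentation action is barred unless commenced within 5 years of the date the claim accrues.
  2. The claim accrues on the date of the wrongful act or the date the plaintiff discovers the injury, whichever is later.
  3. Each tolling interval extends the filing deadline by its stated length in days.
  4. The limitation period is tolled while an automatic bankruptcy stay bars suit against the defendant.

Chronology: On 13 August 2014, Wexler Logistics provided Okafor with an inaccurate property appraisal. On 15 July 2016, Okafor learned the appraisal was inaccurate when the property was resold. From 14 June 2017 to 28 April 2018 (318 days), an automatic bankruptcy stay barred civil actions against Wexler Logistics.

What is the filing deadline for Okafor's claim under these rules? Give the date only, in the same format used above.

Because discovery on 15 July 2016 post-dates the 13 August 2014 act, accrual under the later-of rule falls on 15 July 2016.
The untolled deadline — 5 years after 15 July 2016 — is 15 July 2021.
Because the automatic bankruptcy stay ran from 14 June 2017 to 28 April 2018, the deadline is extended by 318 days to 29 May 2022.

29 May 2022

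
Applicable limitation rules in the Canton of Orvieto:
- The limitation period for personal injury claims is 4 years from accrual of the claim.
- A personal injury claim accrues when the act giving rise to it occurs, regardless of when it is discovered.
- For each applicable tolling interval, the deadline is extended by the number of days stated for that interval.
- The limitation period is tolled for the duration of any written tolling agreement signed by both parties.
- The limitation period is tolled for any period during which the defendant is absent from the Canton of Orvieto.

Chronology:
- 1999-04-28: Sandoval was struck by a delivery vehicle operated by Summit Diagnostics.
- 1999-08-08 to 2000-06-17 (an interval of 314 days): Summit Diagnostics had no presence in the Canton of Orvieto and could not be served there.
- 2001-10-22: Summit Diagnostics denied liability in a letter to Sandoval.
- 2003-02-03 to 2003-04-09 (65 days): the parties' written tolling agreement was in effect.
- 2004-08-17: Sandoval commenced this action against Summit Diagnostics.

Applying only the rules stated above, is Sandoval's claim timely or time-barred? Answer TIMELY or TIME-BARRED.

The claim accrued on 1999-04-28, the date of the act.
Adding the 4 years base period to 1999-04-28 gives a deadline of 2003-04-28, before any tolling.
The period was tolled for 314 days by the defendant's absence from the jurisdiction (1999-08-08 to 2000-06-17), pushing the deadline to 2004-03-07.
Because the written tolling agreement ran from 2003-02-03 to 2003-04-09, the deadline is extended by 65 days to 2004-05-11.
Nothing else in the chronology tolls or restarts the period.
Filing on 2004-08-17 missed the 2004-05-11 deadline — the action is time-barred.

TIME-BARRED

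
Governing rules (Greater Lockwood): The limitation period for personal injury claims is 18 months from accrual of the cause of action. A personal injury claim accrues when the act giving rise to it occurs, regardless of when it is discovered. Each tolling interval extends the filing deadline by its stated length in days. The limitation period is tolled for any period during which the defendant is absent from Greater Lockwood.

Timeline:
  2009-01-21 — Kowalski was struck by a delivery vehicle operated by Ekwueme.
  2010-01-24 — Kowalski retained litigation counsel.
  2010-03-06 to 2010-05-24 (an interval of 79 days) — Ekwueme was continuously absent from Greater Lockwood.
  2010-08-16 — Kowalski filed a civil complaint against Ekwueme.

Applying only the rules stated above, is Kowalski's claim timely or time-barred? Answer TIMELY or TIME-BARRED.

TIMELY

The limitation period began to run on 2009-01-21.
18 months from 2009-01-21 is 2010-07-21.
Because the defendant's absence from the jurisdiction ran from 2010-03-06 to 2010-05-24, the deadline is extended by 79 days to 2010-10-08.
Nothing else in the chronology tolls or restarts the period.
Filing on 2010-08-16 beat the 2010-10-08 deadline — the action is timely.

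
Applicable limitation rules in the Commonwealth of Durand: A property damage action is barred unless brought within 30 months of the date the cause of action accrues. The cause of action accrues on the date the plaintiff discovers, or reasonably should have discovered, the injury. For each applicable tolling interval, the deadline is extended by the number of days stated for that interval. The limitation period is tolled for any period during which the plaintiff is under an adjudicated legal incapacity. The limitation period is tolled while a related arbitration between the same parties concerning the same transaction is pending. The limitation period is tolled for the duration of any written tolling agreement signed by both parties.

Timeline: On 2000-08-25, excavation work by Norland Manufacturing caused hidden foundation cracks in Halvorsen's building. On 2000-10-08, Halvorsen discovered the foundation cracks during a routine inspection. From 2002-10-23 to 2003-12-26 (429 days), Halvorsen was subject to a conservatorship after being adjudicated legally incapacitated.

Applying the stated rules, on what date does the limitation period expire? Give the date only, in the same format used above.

The claim did not accrue until Halvorsen discovered the injury on 2000-10-08; the 2000-08-25 act date does not start the clock under the stated rule.
30 months from 2000-10-08 is 2003-04-08.
The period was tolled for 429 days by the plaintiff's legal incapacity (2002-10-23 to 2003-12-26), pushing the deadline to 2004-06-10.

2004-06-10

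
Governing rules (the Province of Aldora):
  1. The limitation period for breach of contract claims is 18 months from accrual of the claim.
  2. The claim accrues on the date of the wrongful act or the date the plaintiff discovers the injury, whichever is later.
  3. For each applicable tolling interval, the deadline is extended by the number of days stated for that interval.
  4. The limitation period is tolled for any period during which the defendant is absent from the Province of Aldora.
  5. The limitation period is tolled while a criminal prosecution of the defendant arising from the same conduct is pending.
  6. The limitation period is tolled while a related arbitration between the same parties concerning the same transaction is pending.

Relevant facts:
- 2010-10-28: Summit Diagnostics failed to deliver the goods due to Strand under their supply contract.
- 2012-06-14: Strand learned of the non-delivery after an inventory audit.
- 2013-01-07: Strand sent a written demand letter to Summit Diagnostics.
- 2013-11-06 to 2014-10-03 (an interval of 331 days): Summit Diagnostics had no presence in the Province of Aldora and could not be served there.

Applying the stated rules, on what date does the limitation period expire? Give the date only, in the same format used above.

The claim accrued on 2012-06-14 — the later of the 2010-10-28 act and the 2012-06-14 discovery.
The untolled deadline — 18 months after 2012-06-14 — is 2013-12-14.
The defendant's absence from the jurisdiction from 2013-11-06 to 2014-10-03 tolled the period for 331 days, extending the deadline to 2014-11-10.
Nothing else in the chronology tolls or restarts the period.

2014-11-10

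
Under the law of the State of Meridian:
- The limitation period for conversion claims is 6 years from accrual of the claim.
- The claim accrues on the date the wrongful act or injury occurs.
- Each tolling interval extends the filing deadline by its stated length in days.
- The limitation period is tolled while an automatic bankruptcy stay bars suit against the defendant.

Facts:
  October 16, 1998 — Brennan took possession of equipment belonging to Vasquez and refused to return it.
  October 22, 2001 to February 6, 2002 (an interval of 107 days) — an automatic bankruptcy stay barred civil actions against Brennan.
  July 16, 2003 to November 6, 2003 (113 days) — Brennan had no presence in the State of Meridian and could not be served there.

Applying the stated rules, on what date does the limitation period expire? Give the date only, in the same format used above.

The claim accrued on October 16, 1998, when the wrongful act occurred.
Adding the 6 years base period to October 16, 1998 gives a deadline of October 16, 2004, before any tolling.
The automatic bankruptcy stay from October 22, 2001 to February 6, 2002 tolled the period for 107 days, extending the deadline to January 31, 2005.
No stated provision tolls the period for the defendant's absence, so the interval from July 16, 2003 to November 6, 2003 has no effect on the deadline.

January 31, 2005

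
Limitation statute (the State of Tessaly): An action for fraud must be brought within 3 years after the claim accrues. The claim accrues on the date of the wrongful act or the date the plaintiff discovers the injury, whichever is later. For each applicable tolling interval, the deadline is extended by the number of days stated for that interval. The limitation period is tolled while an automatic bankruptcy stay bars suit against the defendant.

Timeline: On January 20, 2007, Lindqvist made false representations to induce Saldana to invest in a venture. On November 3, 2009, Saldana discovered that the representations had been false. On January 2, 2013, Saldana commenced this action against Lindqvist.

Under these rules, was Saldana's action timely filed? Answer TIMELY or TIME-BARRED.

The claim accrued on November 3, 2009 — the later of the January 20, 2007 act and the November 3, 2009 discovery.
3 years from November 3, 2009 is November 3, 2012.
The January 2, 2013 filing falls after the November 3, 2012 deadline; the claim is time-barred.

TIME-BARRED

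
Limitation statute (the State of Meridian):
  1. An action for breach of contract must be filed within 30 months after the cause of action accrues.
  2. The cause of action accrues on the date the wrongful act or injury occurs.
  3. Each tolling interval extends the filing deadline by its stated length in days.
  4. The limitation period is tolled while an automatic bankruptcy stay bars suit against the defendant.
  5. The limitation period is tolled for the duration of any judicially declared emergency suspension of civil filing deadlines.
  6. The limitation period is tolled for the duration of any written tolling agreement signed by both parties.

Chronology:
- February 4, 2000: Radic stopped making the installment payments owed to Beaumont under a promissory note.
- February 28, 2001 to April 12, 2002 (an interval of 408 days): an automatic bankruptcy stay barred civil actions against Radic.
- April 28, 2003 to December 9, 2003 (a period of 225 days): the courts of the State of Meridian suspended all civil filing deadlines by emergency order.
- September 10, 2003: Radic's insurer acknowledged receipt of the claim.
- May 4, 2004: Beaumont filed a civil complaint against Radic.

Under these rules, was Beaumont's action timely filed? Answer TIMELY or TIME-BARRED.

The cause of action accrued on February 4, 2000, the date of the act.
30 months from February 4, 2000 is August 4, 2002.
The automatic bankruptcy stay from February 28, 2001 to April 12, 2002 tolled the period for 408 days, extending the deadline to September 16, 2003.
Because the emergency suspension of filing deadlines ran from April 28, 2003 to December 9, 2003, the deadline is extended by 225 days to April 28, 2004.
Nothing else in the chronology tolls or restarts the period.
Filing on May 4, 2004 missed the April 28, 2004 deadline — the action is time-barred.

TIME-BARRED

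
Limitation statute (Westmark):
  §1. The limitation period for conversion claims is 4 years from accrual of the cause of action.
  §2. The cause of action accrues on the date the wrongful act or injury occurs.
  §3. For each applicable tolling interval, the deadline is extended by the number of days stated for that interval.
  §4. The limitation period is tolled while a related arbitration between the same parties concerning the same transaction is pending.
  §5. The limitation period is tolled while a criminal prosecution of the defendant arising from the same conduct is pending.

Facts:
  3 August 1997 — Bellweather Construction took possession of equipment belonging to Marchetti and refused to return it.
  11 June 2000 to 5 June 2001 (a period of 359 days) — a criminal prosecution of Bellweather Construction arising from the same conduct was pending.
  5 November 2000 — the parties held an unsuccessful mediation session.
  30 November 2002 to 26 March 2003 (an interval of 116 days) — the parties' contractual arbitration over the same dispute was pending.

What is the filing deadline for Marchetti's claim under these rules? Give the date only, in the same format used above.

28 July 2002

The claim accrued on 3 August 1997, when the wrongful act occurred.
Adding the 4 years base period to 3 August 1997 gives a deadline of 3 August 2001, before any tolling.
Because the pending criminal prosecution ran from 11 June 2000 to 5 June 2001, the deadline is extended by 359 days to 28 July 2002.
By the time the pending related arbitration began on 30 November 2002, the limitation period had already expired on 28 July 2002; that interval cannot revive it.
Nothing else in the chronology tolls or restarts the period.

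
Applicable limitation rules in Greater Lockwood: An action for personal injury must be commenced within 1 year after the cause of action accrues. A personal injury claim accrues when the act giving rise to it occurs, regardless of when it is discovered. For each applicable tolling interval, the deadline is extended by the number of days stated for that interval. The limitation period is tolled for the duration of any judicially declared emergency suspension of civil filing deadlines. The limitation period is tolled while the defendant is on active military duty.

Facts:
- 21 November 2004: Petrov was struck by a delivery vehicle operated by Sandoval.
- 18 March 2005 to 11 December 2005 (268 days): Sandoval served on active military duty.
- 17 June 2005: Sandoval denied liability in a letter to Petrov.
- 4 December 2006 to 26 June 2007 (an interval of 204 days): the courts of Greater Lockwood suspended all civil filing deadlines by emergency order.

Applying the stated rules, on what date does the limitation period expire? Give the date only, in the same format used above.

16 August 2006

The claim accrued on 21 November 2004, when the wrongful act occurred.
1 year from 21 November 2004 is 21 November 2005.
The period was tolled for 268 days by the defendant's active military service (18 March 2005 to 11 December 2005), pushing the deadline to 16 August 2006.
The emergency suspension of filing deadlines starting 4 December 2006 came too late — the period had run on 16 August 2006 — and so does not extend the deadline.
The other events in the timeline have no effect on the limitation period under the stated rules.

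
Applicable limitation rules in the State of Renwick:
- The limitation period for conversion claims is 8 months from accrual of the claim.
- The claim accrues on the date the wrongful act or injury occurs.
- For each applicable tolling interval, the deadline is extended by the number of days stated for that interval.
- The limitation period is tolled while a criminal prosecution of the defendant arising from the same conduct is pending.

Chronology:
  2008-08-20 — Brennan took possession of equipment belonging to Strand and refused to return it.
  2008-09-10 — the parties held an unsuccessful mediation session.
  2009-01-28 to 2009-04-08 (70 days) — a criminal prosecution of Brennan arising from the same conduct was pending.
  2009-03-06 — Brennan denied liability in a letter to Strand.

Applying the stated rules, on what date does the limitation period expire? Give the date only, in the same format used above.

2009-06-29

The limitation period began to run on 2008-08-20.
The untolled deadline — 8 months after 2008-08-20 — is 2009-04-20.
The pending criminal prosecution from 2009-01-28 to 2009-04-08 tolled the period for 70 days, extending the deadline to 2009-06-29.
The other events in the timeline have no effect on the limitation period under the stated rules.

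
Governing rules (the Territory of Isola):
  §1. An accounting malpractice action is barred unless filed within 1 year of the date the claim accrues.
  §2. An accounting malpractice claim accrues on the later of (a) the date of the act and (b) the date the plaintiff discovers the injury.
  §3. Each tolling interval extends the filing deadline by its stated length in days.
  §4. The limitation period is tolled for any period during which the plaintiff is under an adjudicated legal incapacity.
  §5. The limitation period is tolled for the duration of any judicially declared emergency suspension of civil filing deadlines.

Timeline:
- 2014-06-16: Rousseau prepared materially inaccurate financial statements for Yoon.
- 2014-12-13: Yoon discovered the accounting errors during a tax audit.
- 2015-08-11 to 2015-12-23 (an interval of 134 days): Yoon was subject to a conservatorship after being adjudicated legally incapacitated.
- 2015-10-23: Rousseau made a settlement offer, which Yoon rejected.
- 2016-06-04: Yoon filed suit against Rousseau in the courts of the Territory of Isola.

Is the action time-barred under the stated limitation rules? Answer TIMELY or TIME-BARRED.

TIME-BARRED

Taking the later of the act (2014-06-16) and discovery (2014-12-13), the claim accrued on 2014-12-13.
1 year from 2014-12-13 is 2015-12-13.
The period was tolled for 134 days by the plaintiff's legal incapacity (2015-08-11 to 2015-12-23), pushing the deadline to 2016-04-25.
The other events in the timeline have no effect on the limitation period under the stated rules.
Yoon filed on 2016-06-04, after the 2016-04-25 deadline, so the action is time-barred.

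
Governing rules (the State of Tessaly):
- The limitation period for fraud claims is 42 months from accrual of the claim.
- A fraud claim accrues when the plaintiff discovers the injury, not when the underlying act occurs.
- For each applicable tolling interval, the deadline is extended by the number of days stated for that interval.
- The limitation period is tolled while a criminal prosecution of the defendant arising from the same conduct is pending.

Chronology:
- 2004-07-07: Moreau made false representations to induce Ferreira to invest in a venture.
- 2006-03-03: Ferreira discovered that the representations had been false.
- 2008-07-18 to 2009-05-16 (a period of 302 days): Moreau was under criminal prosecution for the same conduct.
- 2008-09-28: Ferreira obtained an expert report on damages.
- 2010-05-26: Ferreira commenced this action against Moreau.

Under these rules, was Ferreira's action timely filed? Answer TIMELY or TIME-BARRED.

TIMELY

The claim did not accrue until Ferreira discovered the injury on 2006-03-03; the 2004-07-07 act date does not start the clock under the stated rule.
Adding the 42 months base period to 2006-03-03 gives a deadline of 2009-09-03, before any tolling.
The pending criminal prosecution from 2008-07-18 to 2009-05-16 tolled the period for 302 days, extending the deadline to 2010-07-02.
None of the other events listed affects the running of the period under the stated rules.
Ferreira filed on 2010-05-26, before the 2010-07-02 deadline, so the action is timely.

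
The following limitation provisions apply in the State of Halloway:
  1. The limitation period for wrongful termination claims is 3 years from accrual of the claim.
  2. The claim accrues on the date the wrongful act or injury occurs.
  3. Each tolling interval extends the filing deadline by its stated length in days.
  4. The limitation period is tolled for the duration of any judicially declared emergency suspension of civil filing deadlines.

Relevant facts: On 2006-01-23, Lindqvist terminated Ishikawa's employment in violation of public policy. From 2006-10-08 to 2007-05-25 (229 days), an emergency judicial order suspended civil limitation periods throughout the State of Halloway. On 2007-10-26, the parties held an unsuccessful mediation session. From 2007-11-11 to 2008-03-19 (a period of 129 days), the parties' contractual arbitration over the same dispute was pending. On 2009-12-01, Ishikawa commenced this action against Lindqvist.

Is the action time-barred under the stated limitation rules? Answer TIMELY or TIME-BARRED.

The claim accrued on 2006-01-23, the date of the act.
3 years from 2006-01-23 is 2009-01-23.
The emergency suspension of filing deadlines from 2006-10-08 to 2007-05-25 tolled the period for 229 days, extending the deadline to 2009-09-09.
No stated provision tolls the period for a pending arbitration, so the interval from 2007-11-11 to 2008-03-19 has no effect on the deadline.
Nothing else in the chronology tolls or restarts the period.
Filing on 2009-12-01 missed the 2009-09-09 deadline — the action is time-barred.

TIME-BARRED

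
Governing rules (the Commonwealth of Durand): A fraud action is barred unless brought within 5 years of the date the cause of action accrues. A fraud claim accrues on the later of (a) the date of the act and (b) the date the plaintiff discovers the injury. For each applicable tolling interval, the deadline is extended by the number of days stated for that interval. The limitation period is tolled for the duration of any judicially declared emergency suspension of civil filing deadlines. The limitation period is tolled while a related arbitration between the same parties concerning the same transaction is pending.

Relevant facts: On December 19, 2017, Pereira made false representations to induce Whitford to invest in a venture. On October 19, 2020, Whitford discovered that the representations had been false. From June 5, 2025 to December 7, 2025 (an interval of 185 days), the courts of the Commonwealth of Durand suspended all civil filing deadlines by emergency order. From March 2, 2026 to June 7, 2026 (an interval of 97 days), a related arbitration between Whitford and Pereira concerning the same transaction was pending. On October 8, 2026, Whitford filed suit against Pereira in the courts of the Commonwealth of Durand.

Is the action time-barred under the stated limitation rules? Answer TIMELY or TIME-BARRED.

The claim accrued on October 19, 2020 — the later of the December 19, 2017 act and the October 19, 2020 discovery.
Adding the 5 years base period to October 19, 2020 gives a deadline of October 19, 2025, before any tolling.
The period was tolled for 185 days by the emergency suspension of filing deadlines (June 5, 2025 to December 7, 2025), pushing the deadline to April 22, 2026.
Because the pending related arbitration ran from March 2, 2026 to June 7, 2026, the deadline is extended by 97 days to July 28, 2026.
The October 8, 2026 filing falls after the July 28, 2026 deadline; the claim is time-barred.

TIME-BARRED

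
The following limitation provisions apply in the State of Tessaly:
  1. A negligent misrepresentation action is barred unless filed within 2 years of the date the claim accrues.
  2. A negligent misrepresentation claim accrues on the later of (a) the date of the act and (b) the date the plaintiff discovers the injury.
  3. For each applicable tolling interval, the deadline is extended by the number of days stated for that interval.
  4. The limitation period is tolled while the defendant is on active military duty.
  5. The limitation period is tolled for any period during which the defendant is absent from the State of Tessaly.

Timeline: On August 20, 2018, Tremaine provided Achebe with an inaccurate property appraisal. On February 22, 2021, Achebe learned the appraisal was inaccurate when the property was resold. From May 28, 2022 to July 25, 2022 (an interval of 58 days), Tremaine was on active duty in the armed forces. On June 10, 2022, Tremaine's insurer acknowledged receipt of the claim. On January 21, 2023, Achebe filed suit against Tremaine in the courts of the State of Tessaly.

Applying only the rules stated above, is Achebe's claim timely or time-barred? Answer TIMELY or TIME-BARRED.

Taking the later of the act (August 20, 2018) and discovery (February 22, 2021), the claim accrued on February 22, 2021.
2 years from February 22, 2021 is February 22, 2023.
The period was tolled for 58 days by the defendant's active military service (May 28, 2022 to July 25, 2022), pushing the deadline to April 21, 2023.
The other events in the timeline have no effect on the limitation period under the stated rules.
Achebe filed on January 21, 2023, before the April 21, 2023 deadline, so the action is timely.

TIMELY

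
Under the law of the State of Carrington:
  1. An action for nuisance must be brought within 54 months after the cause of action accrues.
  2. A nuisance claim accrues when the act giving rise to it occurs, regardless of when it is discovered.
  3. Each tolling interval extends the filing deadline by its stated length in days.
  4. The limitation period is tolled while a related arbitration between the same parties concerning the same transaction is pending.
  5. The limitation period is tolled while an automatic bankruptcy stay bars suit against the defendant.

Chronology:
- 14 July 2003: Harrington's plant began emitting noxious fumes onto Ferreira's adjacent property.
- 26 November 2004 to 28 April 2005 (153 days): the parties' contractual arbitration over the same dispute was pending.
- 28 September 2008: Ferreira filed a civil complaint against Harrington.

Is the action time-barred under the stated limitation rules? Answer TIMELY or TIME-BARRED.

TIME-BARRED

The limitation period began to run on 14 July 2003.
54 months from 14 July 2003 is 14 January 2008.
The period was tolled for 153 days by the pending related arbitration (26 November 2004 to 28 April 2005), pushing the deadline to 15 June 2008.
Filing on 28 September 2008 missed the 15 June 2008 deadline — the action is time-barred.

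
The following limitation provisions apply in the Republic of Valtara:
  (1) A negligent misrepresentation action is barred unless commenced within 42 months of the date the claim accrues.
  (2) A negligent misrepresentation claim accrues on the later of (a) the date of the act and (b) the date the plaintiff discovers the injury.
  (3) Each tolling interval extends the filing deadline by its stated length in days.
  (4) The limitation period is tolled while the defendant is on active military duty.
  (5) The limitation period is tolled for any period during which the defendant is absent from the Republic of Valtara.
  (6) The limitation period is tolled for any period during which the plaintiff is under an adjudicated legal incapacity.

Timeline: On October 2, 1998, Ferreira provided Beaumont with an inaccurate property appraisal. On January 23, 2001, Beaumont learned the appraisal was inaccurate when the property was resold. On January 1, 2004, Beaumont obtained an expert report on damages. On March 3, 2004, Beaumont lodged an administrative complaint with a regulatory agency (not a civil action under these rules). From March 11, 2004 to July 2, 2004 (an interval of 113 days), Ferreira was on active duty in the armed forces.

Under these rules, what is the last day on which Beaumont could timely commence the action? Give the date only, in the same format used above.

Because discovery on January 23, 2001 post-dates the October 2, 1998 act, accrual under the later-of rule falls on January 23, 2001.
Adding the 42 months base period to January 23, 2001 gives a deadline of July 23, 2004, before any tolling.
The period was tolled for 113 days by the defendant's active military service (March 11, 2004 to July 2, 2004), pushing the deadline to November 13, 2004.
The other events in the timeline have no effect on the limitation period under the stated rules.

November 13, 2004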